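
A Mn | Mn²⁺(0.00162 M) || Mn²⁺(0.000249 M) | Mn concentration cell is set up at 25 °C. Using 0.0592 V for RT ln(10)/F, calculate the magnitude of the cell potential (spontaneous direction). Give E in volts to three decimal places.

+0.024 V

For a concentration cell E°cell = 0. The 0.00162 M side is the cathode (reduction is favoured where [Mn²⁺] is higher).
With n = 2, E = −(0.0592/2) log([Mn²⁺]ₐₙ/[Mn²⁺]꜀ₐₜ) = −(0.0592/2) log(0.000249/0.00162) = −(0.0592/2)(-0.813) = +0.024 V.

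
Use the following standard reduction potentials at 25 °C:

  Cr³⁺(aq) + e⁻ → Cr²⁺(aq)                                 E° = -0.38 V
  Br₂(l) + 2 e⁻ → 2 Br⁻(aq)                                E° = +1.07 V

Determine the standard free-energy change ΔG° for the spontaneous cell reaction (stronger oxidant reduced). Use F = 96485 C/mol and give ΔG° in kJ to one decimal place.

-279.8 kJ

Br₂/Br⁻ (E° = +1.07 V) is the cathode; Cr³⁺/Cr²⁺ (E° = -0.38 V) is the anode, so E°cell = +1.45 V.
Balancing electrons gives n = 2 (lcm of 2 and 1).
ΔG° = −nFE° = −(2)(96485)(+1.45) = -279,806 J = -279.8 kJ.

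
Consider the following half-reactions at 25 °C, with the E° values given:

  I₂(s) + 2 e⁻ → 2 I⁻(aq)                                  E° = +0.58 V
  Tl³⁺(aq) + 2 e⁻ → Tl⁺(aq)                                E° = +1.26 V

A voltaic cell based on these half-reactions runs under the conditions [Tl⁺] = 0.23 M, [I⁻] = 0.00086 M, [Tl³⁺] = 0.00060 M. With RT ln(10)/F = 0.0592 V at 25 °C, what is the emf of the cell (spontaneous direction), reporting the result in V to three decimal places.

Tl³⁺/Tl⁺ is the cathode (higher E°), I₂/I⁻ the anode: E°cell = +1.26 − (+0.58) = +0.68 V, n = 2.
Overall: Tl³⁺(aq) + 2 I⁻(aq) → Tl⁺(aq) + I₂(s)
Q = [Tl⁺] / ([Tl³⁺]·[I⁻]^2); log Q = 8.715.
E = E° − (0.0592/n) log Q = +0.68 − (0.0592/2)(8.715) = +0.422 V.

+0.422 V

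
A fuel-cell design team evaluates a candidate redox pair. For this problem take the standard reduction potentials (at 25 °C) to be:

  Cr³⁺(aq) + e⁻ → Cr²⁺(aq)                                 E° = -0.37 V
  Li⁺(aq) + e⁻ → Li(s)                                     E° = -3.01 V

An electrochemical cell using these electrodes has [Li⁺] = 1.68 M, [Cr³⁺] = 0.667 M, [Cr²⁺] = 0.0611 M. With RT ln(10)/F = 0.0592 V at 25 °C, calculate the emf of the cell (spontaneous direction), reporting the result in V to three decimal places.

Cr³⁺/Cr²⁺ is the cathode (higher E°), Li⁺/Li the anode: E°cell = -0.37 − (-3.01) = +2.64 V, n = 1.
Overall: Cr³⁺(aq) + Li(s) → Cr²⁺(aq) + Li⁺(aq)
Q = [Cr²⁺]·[Li⁺] / ([Cr³⁺]); log Q = -0.813.
E = E° − (0.0592/n) log Q = +2.64 − (0.0592/1)(-0.813) = +2.688 V.

+2.688 V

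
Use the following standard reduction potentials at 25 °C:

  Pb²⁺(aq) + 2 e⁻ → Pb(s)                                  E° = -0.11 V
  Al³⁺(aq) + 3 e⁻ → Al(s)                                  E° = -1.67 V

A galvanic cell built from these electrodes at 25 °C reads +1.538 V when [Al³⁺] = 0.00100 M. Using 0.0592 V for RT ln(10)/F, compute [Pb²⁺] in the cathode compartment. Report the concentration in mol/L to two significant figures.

0.0018 M

Pb²⁺/Pb is the cathode, Al³⁺/Al the anode: E°cell = +1.56 V, n = 6.
Overall reaction: 3 Pb²⁺(aq) + 2 Al(s) → 3 Pb(s) + 2 Al³⁺(aq); Q = [Al³⁺]^2/[Pb²⁺]^3.
From E = E° − (0.0592/n) log Q: log Q = (E° − E)·n/0.0592 = (+1.56 − (+1.538))·6/0.0592 = 2.2297.
So 3·log[Pb²⁺] = 2·log(0.001) − log Q = -6.0000 − (2.2297) = -8.2297; log[Pb²⁺] = -8.2297 / 3 = -2.7432; [Pb²⁺] = 10^(-2.7432) ≈ 0.0018 M.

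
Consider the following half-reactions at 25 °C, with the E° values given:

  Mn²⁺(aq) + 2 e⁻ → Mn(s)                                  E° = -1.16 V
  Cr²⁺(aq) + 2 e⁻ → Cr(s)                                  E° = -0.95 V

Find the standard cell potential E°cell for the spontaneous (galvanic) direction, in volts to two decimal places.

+0.21 V

The Cr²⁺/Cr couple has the higher reduction potential, so it is the cathode; Mn²⁺/Mn is oxidised at the anode.
E°cell = E°(cathode) − E°(anode) = (-0.95) − (-1.16) = +0.21 V.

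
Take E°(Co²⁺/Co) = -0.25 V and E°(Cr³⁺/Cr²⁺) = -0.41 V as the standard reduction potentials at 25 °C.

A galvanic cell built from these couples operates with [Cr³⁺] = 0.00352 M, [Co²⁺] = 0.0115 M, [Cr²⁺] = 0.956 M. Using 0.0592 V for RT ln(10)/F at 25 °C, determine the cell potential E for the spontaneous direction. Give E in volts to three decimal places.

+0.247 V

Co²⁺/Co is the cathode (higher E°), Cr³⁺/Cr²⁺ the anode: E°cell = -0.25 − (-0.41) = +0.16 V, n = 2.
Overall: Co²⁺(aq) + 2 Cr²⁺(aq) → Co(s) + 2 Cr³⁺(aq)
Q = [Cr³⁺]^2 / ([Co²⁺]·[Cr²⁺]^2); log Q = -2.929.
E = E° − (0.0592/n) log Q = +0.16 − (0.0592/2)(-2.929) = +0.247 V.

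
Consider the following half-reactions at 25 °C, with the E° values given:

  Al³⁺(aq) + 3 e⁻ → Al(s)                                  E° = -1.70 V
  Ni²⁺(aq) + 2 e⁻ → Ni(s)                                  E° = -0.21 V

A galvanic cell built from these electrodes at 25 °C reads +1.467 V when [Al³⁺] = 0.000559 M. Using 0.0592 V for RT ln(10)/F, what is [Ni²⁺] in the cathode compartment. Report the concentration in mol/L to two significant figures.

0.0011 M

Ni²⁺/Ni is the cathode, Al³⁺/Al the anode: E°cell = +1.49 V, n = 6.
Overall reaction: 3 Ni²⁺(aq) + 2 Al(s) → 3 Ni(s) + 2 Al³⁺(aq); Q = [Al³⁺]^2/[Ni²⁺]^3.
From E = E° − (0.0592/n) log Q: log Q = (E° − E)·n/0.0592 = (+1.49 − (+1.467))·6/0.0592 = 2.3311.
So 3·log[Ni²⁺] = 2·log(0.000559) − log Q = -6.5052 − (2.3311) = -8.8363; log[Ni²⁺] = -8.8363 / 3 = -2.9454; [Ni²⁺] = 10^(-2.9454) ≈ 0.0011 M.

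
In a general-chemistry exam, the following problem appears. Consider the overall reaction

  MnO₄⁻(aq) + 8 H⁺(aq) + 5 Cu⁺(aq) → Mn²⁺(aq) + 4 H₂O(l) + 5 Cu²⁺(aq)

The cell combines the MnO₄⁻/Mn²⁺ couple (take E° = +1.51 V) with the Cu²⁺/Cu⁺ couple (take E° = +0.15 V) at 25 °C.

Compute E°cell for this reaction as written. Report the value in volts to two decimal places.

+1.36 V

The MnO₄⁻/Mn²⁺ couple has the higher reduction potential, so it is the cathode; Cu²⁺/Cu⁺ is oxidised at the anode.
E°cell = E°(cathode) − E°(anode) = (+1.51) − (+0.15) = +1.36 V.
Since E°cell > 0, the reaction is spontaneous under standard conditions.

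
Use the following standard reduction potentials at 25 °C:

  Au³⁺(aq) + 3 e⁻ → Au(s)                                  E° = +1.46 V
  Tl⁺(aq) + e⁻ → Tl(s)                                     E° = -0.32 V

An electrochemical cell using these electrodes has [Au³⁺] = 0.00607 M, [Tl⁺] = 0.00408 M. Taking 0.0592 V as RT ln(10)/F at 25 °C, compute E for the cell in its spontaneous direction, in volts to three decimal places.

Au³⁺/Au is the cathode (higher E°), Tl⁺/Tl the anode: E°cell = +1.46 − (-0.32) = +1.78 V, n = 3.
Overall: Au³⁺(aq) + 3 Tl(s) → Au(s) + 3 Tl⁺(aq)
Q = [Tl⁺]^3 / ([Au³⁺]); log Q = -4.951.
E = E° − (0.0592/n) log Q = +1.78 − (0.0592/3)(-4.951) = +1.878 V.

+1.878 V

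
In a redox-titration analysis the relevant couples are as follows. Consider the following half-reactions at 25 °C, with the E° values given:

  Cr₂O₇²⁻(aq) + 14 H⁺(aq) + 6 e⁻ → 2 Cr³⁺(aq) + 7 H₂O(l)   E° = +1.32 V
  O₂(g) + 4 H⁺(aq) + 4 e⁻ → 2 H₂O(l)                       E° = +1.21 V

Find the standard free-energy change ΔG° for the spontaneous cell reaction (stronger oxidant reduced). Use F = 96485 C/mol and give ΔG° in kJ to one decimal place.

Cr₂O₇²⁻/Cr³⁺ (E° = +1.32 V) is the cathode; O₂/H₂O (E° = +1.21 V) is the anode, so E°cell = +0.11 V.
Balancing electrons gives n = 12 (lcm of 6 and 4).
ΔG° = −nFE° = −(12)(96485)(+0.11) = -127,360 J = -127.4 kJ.

-127.4 kJ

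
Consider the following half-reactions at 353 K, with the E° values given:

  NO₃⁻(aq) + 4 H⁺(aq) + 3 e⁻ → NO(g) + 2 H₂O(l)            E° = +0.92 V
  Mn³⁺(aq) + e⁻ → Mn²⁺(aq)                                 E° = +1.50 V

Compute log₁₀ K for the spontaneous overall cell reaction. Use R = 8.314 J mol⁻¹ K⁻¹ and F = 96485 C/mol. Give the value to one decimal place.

Cathode: Mn³⁺/Mn²⁺; anode: NO₃⁻/NO. E°cell = (+1.50) − (+0.92) = +0.58 V, with n = 3.
ΔG° = −nFE° = −RT ln K, so ln K = nFE°/(RT) = (3)(96485)(+0.58) / ((8.314)(353)) = 57.204.
log₁₀ K = 57.204 / ln 10 = 24.8.

24.8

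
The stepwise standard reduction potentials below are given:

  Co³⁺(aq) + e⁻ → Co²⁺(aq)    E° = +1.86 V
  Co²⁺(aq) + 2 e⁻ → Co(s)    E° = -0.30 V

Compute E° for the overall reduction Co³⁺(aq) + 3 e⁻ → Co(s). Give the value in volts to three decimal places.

Standard free energies of sequential steps add: ΔG°₃ = ΔG°₁ + ΔG°₂, so n₃E°₃ = n₁E°₁ + n₂E°₂.
E°₃ = (1×+1.86 + 2×-0.30) / 3 = (+1.260) / 3 = +0.420 V.

+0.420 V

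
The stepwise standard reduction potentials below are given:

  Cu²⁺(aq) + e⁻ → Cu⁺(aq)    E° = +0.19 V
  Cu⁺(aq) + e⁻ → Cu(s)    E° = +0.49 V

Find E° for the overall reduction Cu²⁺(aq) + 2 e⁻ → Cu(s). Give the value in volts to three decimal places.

+0.340 V

Standard free energies of sequential steps add: ΔG°₃ = ΔG°₁ + ΔG°₂, so n₃E°₃ = n₁E°₁ + n₂E°₂.
E°₃ = (1×+0.19 + 1×+0.49) / 2 = (+0.680) / 2 = +0.340 V.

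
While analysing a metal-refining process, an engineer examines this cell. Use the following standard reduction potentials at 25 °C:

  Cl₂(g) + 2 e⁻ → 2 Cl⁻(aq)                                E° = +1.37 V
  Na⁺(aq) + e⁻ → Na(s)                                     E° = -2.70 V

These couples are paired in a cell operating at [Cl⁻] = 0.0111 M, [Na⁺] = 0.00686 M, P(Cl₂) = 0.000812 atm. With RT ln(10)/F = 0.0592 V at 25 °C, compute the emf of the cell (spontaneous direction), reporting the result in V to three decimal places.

Cl₂/Cl⁻ is the cathode (higher E°), Na⁺/Na the anode: E°cell = +1.37 − (-2.70) = +4.07 V, n = 2.
Overall: Cl₂(g) + 2 Na(s) → 2 Cl⁻(aq) + 2 Na⁺(aq)
Q = [Cl⁻]^2·[Na⁺]^2 / (P(Cl₂)); log Q = -5.146.
E = E° − (0.0592/n) log Q = +4.07 − (0.0592/2)(-5.146) = +4.222 V.

+4.222 V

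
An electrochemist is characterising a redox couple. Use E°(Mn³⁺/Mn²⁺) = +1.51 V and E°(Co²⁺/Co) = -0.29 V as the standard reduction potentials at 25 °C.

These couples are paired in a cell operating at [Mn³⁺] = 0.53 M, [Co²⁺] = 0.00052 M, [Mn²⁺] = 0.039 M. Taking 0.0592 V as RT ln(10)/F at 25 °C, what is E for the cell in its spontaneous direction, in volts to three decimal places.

Mn³⁺/Mn²⁺ is the cathode (higher E°), Co²⁺/Co the anode: E°cell = +1.51 − (-0.29) = +1.80 V, n = 2.
Overall: 2 Mn³⁺(aq) + Co(s) → 2 Mn²⁺(aq) + Co²⁺(aq)
Q = [Mn²⁺]^2·[Co²⁺] / ([Mn³⁺]^2); log Q = -5.550.
E = E° − (0.0592/n) log Q = +1.80 − (0.0592/2)(-5.550) = +1.964 V.

+1.964 V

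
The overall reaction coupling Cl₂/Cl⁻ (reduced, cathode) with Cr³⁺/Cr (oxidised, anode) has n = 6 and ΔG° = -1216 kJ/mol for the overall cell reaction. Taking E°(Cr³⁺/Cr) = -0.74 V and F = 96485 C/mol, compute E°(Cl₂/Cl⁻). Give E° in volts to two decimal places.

E°cell = −ΔG°/(nF) = −(-1216×10³)/((6)(96485)) = +2.100 V.
Since Cl₂/Cl⁻ is the cathode and Cr³⁺/Cr the anode, E°cell = E°(Cl₂/Cl⁻) − E°(Cr³⁺/Cr).
So E°(Cl₂/Cl⁻) = E°cell + E°(Cr³⁺/Cr) = +2.100 + (-0.74) = +1.36 V.

+1.36 V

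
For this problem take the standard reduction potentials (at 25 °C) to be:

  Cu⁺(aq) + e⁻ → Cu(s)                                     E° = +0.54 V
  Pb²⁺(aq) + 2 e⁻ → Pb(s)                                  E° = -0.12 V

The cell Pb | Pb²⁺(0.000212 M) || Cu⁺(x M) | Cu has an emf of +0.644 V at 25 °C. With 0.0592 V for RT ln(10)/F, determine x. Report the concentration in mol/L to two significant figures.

Cu⁺/Cu is the cathode, Pb²⁺/Pb the anode: E°cell = +0.66 V, n = 2.
Overall reaction: 2 Cu⁺(aq) + Pb(s) → 2 Cu(s) + Pb²⁺(aq); Q = [Pb²⁺]^1/[Cu⁺]^2.
From E = E° − (0.0592/n) log Q: log Q = (E° − E)·n/0.0592 = (+0.66 − (+0.644))·2/0.0592 = 0.5405.
So 2·log[Cu⁺] = 1·log(0.000212) − log Q = -3.6737 − (0.5405) = -4.2142; log[Cu⁺] = -4.2142 / 2 = -2.1071; [Cu⁺] = 10^(-2.1071) ≈ 0.0078 M.

0.0078 M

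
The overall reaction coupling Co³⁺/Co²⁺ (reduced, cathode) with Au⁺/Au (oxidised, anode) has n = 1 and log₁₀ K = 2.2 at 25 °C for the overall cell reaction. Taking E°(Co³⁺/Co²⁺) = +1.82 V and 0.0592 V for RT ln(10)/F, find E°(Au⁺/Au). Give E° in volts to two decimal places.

+1.69 V

E°cell = (0.0592/n)·log K = (0.0592/1)(2.2) = +0.130 V.
Since Co³⁺/Co²⁺ is the cathode and Au⁺/Au the anode, E°cell = E°(Co³⁺/Co²⁺) − E°(Au⁺/Au).
So E°(Au⁺/Au) = E°(Co³⁺/Co²⁺) − E°cell = (+1.82) − (+0.130) = +1.69 V.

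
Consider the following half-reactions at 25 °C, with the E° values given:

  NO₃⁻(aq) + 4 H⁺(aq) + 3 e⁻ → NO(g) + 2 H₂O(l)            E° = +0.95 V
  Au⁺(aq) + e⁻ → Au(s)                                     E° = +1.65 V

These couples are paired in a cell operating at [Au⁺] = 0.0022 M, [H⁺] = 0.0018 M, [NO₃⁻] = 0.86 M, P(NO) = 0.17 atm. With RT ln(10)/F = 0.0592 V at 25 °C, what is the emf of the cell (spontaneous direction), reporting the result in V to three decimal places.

+0.745 V

Au⁺/Au is the cathode (higher E°), NO₃⁻/NO the anode: E°cell = +1.65 − (+0.95) = +0.70 V, n = 3.
Overall: 3 Au⁺(aq) + NO(g) + 2 H₂O(l) → 3 Au(s) + NO₃⁻(aq) + 4 H⁺(aq)
Q = [NO₃⁻]·[H⁺]^4 / ([Au⁺]^3·P(NO)); log Q = -2.302.
E = E° − (0.0592/n) log Q = +0.70 − (0.0592/3)(-2.302) = +0.745 V.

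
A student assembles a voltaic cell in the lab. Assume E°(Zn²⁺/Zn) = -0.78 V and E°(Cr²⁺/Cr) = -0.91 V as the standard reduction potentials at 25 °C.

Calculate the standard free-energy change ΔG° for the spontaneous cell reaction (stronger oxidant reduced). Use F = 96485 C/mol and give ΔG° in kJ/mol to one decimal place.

-25.1 kJ/mol

Zn²⁺/Zn (E° = -0.78 V) is the cathode; Cr²⁺/Cr (E° = -0.91 V) is the anode, so E°cell = +0.13 V.
Balancing electrons gives n = 2 (lcm of 2 and 2).
ΔG° = −nFE° = −(2)(96485)(+0.13) = -25,086 J = -25.1 kJ/mol.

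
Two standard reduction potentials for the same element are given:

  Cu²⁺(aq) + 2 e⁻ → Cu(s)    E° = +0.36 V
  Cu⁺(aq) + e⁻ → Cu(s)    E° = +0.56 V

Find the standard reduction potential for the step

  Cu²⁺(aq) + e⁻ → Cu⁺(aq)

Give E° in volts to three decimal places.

+0.160 V

Sequential free energies add, so n₃E°₃ = n₁E°₁ + n₂E°₂.
With n₃ = 2, and the known step contributing 1×(+0.56) V, the unknown satisfies 1·E° = 2×(+0.36) − 1×(+0.56) = +0.160.
E° = +0.160 / 1 = +0.160 V.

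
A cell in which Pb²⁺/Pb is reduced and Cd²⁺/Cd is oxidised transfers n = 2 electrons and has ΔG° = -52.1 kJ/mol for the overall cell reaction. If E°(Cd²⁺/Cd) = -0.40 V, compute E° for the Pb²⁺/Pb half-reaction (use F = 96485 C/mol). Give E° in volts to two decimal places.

-0.13 V

E°cell = −ΔG°/(nF) = −(-52.1×10³)/((2)(96485)) = +0.270 V.
Since Pb²⁺/Pb is the cathode and Cd²⁺/Cd the anode, E°cell = E°(Pb²⁺/Pb) − E°(Cd²⁺/Cd).
So E°(Pb²⁺/Pb) = E°cell + E°(Cd²⁺/Cd) = +0.270 + (-0.40) = -0.13 V.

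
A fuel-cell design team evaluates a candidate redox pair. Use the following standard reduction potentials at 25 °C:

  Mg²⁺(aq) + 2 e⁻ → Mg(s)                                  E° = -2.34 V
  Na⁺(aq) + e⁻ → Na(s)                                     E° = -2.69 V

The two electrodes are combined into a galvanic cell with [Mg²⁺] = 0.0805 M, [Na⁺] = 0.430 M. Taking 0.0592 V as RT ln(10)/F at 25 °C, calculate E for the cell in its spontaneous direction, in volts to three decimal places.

+0.339 V

Mg²⁺/Mg is the cathode (higher E°), Na⁺/Na the anode: E°cell = -2.34 − (-2.69) = +0.35 V, n = 2.
Overall: Mg²⁺(aq) + 2 Na(s) → Mg(s) + 2 Na⁺(aq)
Q = [Na⁺]^2 / ([Mg²⁺]); log Q = 0.361.
E = E° − (0.0592/n) log Q = +0.35 − (0.0592/2)(0.361) = +0.339 V.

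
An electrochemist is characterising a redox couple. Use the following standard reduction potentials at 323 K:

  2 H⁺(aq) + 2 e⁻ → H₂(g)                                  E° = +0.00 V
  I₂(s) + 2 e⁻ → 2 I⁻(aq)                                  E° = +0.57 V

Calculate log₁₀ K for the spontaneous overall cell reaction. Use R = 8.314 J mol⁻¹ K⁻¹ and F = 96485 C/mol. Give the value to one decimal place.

Cathode: I₂/I⁻; anode: H⁺/H₂. E°cell = (+0.57) − (+0.00) = +0.57 V, with n = 2.
ΔG° = −nFE° = −RT ln K, so ln K = nFE°/(RT) = (2)(96485)(+0.57) / ((8.314)(323)) = 40.959.
log₁₀ K = 40.959 / ln 10 = 17.8.

17.8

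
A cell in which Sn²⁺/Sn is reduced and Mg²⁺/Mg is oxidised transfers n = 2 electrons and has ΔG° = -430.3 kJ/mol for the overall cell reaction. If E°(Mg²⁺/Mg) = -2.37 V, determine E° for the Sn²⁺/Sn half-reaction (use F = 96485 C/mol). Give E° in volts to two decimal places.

-0.14 V

E°cell = −ΔG°/(nF) = −(-430.3×10³)/((2)(96485)) = +2.230 V.
Since Sn²⁺/Sn is the cathode and Mg²⁺/Mg the anode, E°cell = E°(Sn²⁺/Sn) − E°(Mg²⁺/Mg).
So E°(Sn²⁺/Sn) = E°cell + E°(Mg²⁺/Mg) = +2.230 + (-2.37) = -0.14 V.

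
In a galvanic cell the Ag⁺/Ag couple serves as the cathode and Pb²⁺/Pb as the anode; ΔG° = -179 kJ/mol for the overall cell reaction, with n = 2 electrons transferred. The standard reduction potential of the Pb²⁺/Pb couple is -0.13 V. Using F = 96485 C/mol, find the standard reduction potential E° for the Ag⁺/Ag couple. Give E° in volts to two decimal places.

E°cell = −ΔG°/(nF) = −(-179×10³)/((2)(96485)) = +0.928 V.
Since Ag⁺/Ag is the cathode and Pb²⁺/Pb the anode, E°cell = E°(Ag⁺/Ag) − E°(Pb²⁺/Pb).
So E°(Ag⁺/Ag) = E°cell + E°(Pb²⁺/Pb) = +0.928 + (-0.13) = +0.80 V.

+0.80 V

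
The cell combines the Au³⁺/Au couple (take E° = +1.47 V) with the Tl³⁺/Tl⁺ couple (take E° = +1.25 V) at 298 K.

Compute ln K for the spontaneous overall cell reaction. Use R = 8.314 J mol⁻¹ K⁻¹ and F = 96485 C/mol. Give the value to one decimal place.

Cathode: Au³⁺/Au; anode: Tl³⁺/Tl⁺. E°cell = (+1.47) − (+1.25) = +0.22 V, with n = 6.
ΔG° = −nFE° = −RT ln K, so ln K = nFE°/(RT) = (6)(96485)(+0.22) / ((8.314)(298)) = 51.405.

51.4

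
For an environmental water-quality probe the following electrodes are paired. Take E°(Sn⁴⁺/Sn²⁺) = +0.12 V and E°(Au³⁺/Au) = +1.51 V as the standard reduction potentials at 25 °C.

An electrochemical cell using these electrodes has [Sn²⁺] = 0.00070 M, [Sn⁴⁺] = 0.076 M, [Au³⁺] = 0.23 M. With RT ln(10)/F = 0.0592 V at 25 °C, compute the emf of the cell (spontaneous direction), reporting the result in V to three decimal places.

+1.317 V

Au³⁺/Au is the cathode (higher E°), Sn⁴⁺/Sn²⁺ the anode: E°cell = +1.51 − (+0.12) = +1.39 V, n = 6.
Overall: 2 Au³⁺(aq) + 3 Sn²⁺(aq) → 2 Au(s) + 3 Sn⁴⁺(aq)
Q = [Sn⁴⁺]^3 / ([Au³⁺]^2·[Sn²⁺]^3); log Q = 7.384.
E = E° − (0.0592/n) log Q = +1.39 − (0.0592/6)(7.384) = +1.317 V.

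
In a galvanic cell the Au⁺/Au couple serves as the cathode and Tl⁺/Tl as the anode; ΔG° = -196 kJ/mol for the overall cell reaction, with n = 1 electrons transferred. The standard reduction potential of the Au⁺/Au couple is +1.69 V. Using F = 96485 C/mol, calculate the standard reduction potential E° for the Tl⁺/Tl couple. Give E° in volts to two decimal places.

E°cell = −ΔG°/(nF) = −(-196×10³)/((1)(96485)) = +2.031 V.
Since Au⁺/Au is the cathode and Tl⁺/Tl the anode, E°cell = E°(Au⁺/Au) − E°(Tl⁺/Tl).
So E°(Tl⁺/Tl) = E°(Au⁺/Au) − E°cell = (+1.69) − (+2.031) = -0.34 V.

-0.34 V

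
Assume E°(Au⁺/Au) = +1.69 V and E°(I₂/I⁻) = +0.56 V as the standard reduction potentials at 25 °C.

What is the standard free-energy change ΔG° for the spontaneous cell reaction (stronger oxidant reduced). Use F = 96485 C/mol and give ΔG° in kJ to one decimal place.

Au⁺/Au (E° = +1.69 V) is the cathode; I₂/I⁻ (E° = +0.56 V) is the anode, so E°cell = +1.13 V.
Balancing electrons gives n = 2 (lcm of 1 and 2).
ΔG° = −nFE° = −(2)(96485)(+1.13) = -218,056 J = -218.1 kJ.

-218.1 kJ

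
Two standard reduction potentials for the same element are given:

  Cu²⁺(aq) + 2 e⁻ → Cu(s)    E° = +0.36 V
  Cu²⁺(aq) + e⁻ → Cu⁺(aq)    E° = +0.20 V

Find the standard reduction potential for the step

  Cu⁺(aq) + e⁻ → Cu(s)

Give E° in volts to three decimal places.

+0.520 V

Sequential free energies add, so n₃E°₃ = n₁E°₁ + n₂E°₂.
With n₃ = 2, and the known step contributing 1×(+0.20) V, the unknown satisfies 1·E° = 2×(+0.36) − 1×(+0.20) = +0.520.
E° = +0.520 / 1 = +0.520 V.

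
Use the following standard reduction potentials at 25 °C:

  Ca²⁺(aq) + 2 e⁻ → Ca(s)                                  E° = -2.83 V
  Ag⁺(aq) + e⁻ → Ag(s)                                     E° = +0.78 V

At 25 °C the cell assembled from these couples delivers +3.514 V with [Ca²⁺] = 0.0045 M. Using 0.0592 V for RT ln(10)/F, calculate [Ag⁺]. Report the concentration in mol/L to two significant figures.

0.0016 M

Ag⁺/Ag is the cathode, Ca²⁺/Ca the anode: E°cell = +3.61 V, n = 2.
Overall reaction: 2 Ag⁺(aq) + Ca(s) → 2 Ag(s) + Ca²⁺(aq); Q = [Ca²⁺]^1/[Ag⁺]^2.
From E = E° − (0.0592/n) log Q: log Q = (E° − E)·n/0.0592 = (+3.61 − (+3.514))·2/0.0592 = 3.2432.
So 2·log[Ag⁺] = 1·log(0.0045) − log Q = -2.3468 − (3.2432) = -5.5900; log[Ag⁺] = -5.5900 / 2 = -2.7950; [Ag⁺] = 10^(-2.7950) ≈ 0.0016 M.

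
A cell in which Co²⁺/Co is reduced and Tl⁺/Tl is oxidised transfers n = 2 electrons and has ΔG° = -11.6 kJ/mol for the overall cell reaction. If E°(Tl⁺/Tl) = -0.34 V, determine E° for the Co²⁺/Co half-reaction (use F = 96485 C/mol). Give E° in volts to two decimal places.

-0.28 V

E°cell = −ΔG°/(nF) = −(-11.6×10³)/((2)(96485)) = +0.060 V.
Since Co²⁺/Co is the cathode and Tl⁺/Tl the anode, E°cell = E°(Co²⁺/Co) − E°(Tl⁺/Tl).
So E°(Co²⁺/Co) = E°cell + E°(Tl⁺/Tl) = +0.060 + (-0.34) = -0.28 V.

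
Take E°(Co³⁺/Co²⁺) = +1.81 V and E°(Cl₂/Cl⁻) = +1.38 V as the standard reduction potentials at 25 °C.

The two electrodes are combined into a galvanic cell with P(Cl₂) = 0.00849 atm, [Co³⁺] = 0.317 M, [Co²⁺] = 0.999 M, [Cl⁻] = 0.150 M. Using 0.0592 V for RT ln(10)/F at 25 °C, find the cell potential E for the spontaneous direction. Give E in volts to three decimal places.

Co³⁺/Co²⁺ is the cathode (higher E°), Cl₂/Cl⁻ the anode: E°cell = +1.81 − (+1.38) = +0.43 V, n = 2.
Overall: 2 Co³⁺(aq) + 2 Cl⁻(aq) → 2 Co²⁺(aq) + Cl₂(g)
Q = [Co²⁺]^2·P(Cl₂) / ([Co³⁺]^2·[Cl⁻]^2); log Q = 0.574.
E = E° − (0.0592/n) log Q = +0.43 − (0.0592/2)(0.574) = +0.413 V.

+0.413 V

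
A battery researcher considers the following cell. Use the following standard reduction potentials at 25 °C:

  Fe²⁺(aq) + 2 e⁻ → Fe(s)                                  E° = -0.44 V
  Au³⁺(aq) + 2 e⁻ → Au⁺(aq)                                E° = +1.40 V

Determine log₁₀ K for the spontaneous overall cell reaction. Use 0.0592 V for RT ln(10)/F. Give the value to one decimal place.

62.2

Cathode: Au³⁺/Au⁺; anode: Fe²⁺/Fe. E°cell = +1.84 V, n = 2.
log K = nE°cell / 0.0592 = (2)(+1.84) / 0.0592 = 62.2.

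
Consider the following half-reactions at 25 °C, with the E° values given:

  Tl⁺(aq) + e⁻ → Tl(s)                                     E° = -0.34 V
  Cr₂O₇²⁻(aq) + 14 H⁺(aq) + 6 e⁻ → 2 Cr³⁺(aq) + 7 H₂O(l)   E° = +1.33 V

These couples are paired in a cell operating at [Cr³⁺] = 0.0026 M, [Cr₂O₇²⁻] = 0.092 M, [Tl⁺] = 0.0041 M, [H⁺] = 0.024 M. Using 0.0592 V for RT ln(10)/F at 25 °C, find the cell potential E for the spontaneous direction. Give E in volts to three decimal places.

Cr₂O₇²⁻/Cr³⁺ is the cathode (higher E°), Tl⁺/Tl the anode: E°cell = +1.33 − (-0.34) = +1.67 V, n = 6.
Overall: Cr₂O₇²⁻(aq) + 14 H⁺(aq) + 6 Tl(s) → 2 Cr³⁺(aq) + 7 H₂O(l) + 6 Tl⁺(aq)
Q = [Cr³⁺]^2·[Tl⁺]^6 / ([Cr₂O₇²⁻]·[H⁺]^14); log Q = 4.220.
E = E° − (0.0592/n) log Q = +1.67 − (0.0592/6)(4.220) = +1.628 V.

+1.628 V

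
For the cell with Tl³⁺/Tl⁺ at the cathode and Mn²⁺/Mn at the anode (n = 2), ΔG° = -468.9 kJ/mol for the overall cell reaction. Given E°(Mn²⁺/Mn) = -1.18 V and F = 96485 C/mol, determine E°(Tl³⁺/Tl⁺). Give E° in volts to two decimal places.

E°cell = −ΔG°/(nF) = −(-468.9×10³)/((2)(96485)) = +2.430 V.
Since Tl³⁺/Tl⁺ is the cathode and Mn²⁺/Mn the anode, E°cell = E°(Tl³⁺/Tl⁺) − E°(Mn²⁺/Mn).
So E°(Tl³⁺/Tl⁺) = E°cell + E°(Mn²⁺/Mn) = +2.430 + (-1.18) = +1.25 V.

+1.25 V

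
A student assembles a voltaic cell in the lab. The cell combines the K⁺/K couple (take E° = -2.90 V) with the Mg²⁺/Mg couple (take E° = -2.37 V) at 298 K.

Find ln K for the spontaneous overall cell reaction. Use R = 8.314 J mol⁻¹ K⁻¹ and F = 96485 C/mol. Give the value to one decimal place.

Cathode: Mg²⁺/Mg; anode: K⁺/K. E°cell = (-2.37) − (-2.90) = +0.53 V, with n = 2.
ΔG° = −nFE° = −RT ln K, so ln K = nFE°/(RT) = (2)(96485)(+0.53) / ((8.314)(298)) = 41.280.

41.3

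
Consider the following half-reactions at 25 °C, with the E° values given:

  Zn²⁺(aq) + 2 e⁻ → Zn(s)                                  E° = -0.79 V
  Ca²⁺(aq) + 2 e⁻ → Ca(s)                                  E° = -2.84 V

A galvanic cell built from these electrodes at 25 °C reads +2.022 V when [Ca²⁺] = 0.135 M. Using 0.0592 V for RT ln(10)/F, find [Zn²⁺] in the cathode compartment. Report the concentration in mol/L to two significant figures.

0.015 M

Zn²⁺/Zn is the cathode, Ca²⁺/Ca the anode: E°cell = +2.05 V, n = 2.
Overall reaction: Zn²⁺(aq) + Ca(s) → Zn(s) + Ca²⁺(aq); Q = [Ca²⁺]^1/[Zn²⁺]^1.
From E = E° − (0.0592/n) log Q: log Q = (E° − E)·n/0.0592 = (+2.05 − (+2.022))·2/0.0592 = 0.9459.
So 1·log[Zn²⁺] = 1·log(0.135) − log Q = -0.8697 − (0.9459) = -1.8156; [Zn²⁺] = 10^(-1.8156) ≈ 0.015 M.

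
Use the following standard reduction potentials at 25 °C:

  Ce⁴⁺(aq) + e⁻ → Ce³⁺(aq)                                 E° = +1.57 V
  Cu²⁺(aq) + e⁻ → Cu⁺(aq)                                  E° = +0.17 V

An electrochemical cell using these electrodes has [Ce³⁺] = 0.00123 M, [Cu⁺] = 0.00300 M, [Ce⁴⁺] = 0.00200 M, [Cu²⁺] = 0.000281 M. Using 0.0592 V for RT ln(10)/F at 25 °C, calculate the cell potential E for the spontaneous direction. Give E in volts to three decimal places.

+1.473 V

Ce⁴⁺/Ce³⁺ is the cathode (higher E°), Cu²⁺/Cu⁺ the anode: E°cell = +1.57 − (+0.17) = +1.40 V, n = 1.
Overall: Ce⁴⁺(aq) + Cu⁺(aq) → Ce³⁺(aq) + Cu²⁺(aq)
Q = [Ce³⁺]·[Cu²⁺] / ([Ce⁴⁺]·[Cu⁺]); log Q = -1.240.
E = E° − (0.0592/n) log Q = +1.40 − (0.0592/1)(-1.240) = +1.473 V.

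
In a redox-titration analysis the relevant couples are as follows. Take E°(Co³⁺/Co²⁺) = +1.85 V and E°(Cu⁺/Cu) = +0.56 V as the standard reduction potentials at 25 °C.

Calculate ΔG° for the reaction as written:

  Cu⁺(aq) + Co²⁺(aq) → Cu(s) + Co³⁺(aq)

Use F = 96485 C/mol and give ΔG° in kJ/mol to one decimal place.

+124.5 kJ/mol

As written, Cu⁺/Cu is reduced (cathode) and Co³⁺/Co²⁺ is oxidised (anode), so E°cell = (+0.56) − (+1.85) = -1.29 V.
Balancing electrons gives n = 1.
ΔG° = −nFE° = −(1)(96485)(-1.29) = 124,466 J = +124.5 kJ/mol.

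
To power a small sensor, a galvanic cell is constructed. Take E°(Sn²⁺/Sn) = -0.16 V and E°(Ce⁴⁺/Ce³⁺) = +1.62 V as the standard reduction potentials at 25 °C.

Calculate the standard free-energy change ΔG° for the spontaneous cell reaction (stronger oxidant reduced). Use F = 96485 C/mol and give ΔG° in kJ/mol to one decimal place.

-343.5 kJ/mol

Ce⁴⁺/Ce³⁺ (E° = +1.62 V) is the cathode; Sn²⁺/Sn (E° = -0.16 V) is the anode, so E°cell = +1.78 V.
Balancing electrons gives n = 2 (lcm of 1 and 2).
ΔG° = −nFE° = −(2)(96485)(+1.78) = -343,487 J = -343.5 kJ/mol.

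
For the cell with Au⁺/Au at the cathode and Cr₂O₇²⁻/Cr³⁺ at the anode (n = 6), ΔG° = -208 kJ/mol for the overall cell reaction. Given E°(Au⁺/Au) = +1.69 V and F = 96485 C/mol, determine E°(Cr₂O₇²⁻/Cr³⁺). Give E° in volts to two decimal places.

E°cell = −ΔG°/(nF) = −(-208×10³)/((6)(96485)) = +0.359 V.
Since Au⁺/Au is the cathode and Cr₂O₇²⁻/Cr³⁺ the anode, E°cell = E°(Au⁺/Au) − E°(Cr₂O₇²⁻/Cr³⁺).
So E°(Cr₂O₇²⁻/Cr³⁺) = E°(Au⁺/Au) − E°cell = (+1.69) − (+0.359) = +1.33 V.

+1.33 V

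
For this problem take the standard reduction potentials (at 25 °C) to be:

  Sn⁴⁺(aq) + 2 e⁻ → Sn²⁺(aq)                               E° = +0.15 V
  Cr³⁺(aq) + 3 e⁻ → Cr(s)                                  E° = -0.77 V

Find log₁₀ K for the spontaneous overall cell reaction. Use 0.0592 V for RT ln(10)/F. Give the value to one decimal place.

93.2

Cathode: Sn⁴⁺/Sn²⁺; anode: Cr³⁺/Cr. E°cell = +0.92 V, n = 6.
log K = nE°cell / 0.0592 = (6)(+0.92) / 0.0592 = 93.2.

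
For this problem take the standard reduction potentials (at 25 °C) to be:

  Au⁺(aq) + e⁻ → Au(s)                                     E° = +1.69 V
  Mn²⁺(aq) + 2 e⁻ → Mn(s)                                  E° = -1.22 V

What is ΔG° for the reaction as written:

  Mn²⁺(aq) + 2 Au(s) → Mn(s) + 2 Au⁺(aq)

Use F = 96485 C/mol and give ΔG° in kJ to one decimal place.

As written, Mn²⁺/Mn is reduced (cathode) and Au⁺/Au is oxidised (anode), so E°cell = (-1.22) − (+1.69) = -2.91 V.
Balancing electrons gives n = 2.
ΔG° = −nFE° = −(2)(96485)(-2.91) = 561,543 J = +561.5 kJ.

+561.5 kJ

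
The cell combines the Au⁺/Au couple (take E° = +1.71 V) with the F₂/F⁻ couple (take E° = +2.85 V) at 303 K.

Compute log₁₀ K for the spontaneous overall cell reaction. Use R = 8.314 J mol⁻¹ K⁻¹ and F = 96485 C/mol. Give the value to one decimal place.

Cathode: F₂/F⁻; anode: Au⁺/Au. E°cell = (+2.85) − (+1.71) = +1.14 V, with n = 2.
ΔG° = −nFE° = −RT ln K, so ln K = nFE°/(RT) = (2)(96485)(+1.14) / ((8.314)(303)) = 87.326.
log₁₀ K = 87.326 / ln 10 = 37.9.

37.9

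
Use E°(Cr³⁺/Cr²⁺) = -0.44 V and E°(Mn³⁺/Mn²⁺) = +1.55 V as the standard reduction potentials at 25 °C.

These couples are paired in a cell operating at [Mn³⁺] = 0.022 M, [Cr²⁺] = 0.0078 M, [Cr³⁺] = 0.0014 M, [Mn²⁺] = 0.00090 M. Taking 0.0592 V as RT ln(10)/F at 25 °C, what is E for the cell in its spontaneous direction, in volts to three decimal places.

+2.116 V

Mn³⁺/Mn²⁺ is the cathode (higher E°), Cr³⁺/Cr²⁺ the anode: E°cell = +1.55 − (-0.44) = +1.99 V, n = 1.
Overall: Mn³⁺(aq) + Cr²⁺(aq) → Mn²⁺(aq) + Cr³⁺(aq)
Q = [Mn²⁺]·[Cr³⁺] / ([Mn³⁺]·[Cr²⁺]); log Q = -2.134.
E = E° − (0.0592/n) log Q = +1.99 − (0.0592/1)(-2.134) = +2.116 V.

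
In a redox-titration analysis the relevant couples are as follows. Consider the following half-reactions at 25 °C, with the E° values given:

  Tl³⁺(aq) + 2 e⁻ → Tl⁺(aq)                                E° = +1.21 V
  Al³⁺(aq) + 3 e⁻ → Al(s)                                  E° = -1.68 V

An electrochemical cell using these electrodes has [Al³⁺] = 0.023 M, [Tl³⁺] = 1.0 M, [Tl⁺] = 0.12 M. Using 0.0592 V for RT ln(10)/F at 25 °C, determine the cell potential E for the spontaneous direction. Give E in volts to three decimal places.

Tl³⁺/Tl⁺ is the cathode (higher E°), Al³⁺/Al the anode: E°cell = +1.21 − (-1.68) = +2.89 V, n = 6.
Overall: 3 Tl³⁺(aq) + 2 Al(s) → 3 Tl⁺(aq) + 2 Al³⁺(aq)
Q = [Tl⁺]^3·[Al³⁺]^2 / ([Tl³⁺]^3); log Q = -6.039.
E = E° − (0.0592/n) log Q = +2.89 − (0.0592/6)(-6.039) = +2.950 V.

+2.950 V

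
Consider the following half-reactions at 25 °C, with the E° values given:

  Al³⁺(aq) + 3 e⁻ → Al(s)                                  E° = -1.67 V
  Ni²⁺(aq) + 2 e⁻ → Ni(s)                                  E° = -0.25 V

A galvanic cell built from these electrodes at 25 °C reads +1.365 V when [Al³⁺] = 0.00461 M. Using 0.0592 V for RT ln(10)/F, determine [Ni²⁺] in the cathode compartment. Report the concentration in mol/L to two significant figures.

0.00038 M

Ni²⁺/Ni is the cathode, Al³⁺/Al the anode: E°cell = +1.42 V, n = 6.
Overall reaction: 3 Ni²⁺(aq) + 2 Al(s) → 3 Ni(s) + 2 Al³⁺(aq); Q = [Al³⁺]^2/[Ni²⁺]^3.
From E = E° − (0.0592/n) log Q: log Q = (E° − E)·n/0.0592 = (+1.42 − (+1.365))·6/0.0592 = 5.5743.
So 3·log[Ni²⁺] = 2·log(0.00461) − log Q = -4.6726 − (5.5743) = -10.2469; log[Ni²⁺] = -10.2469 / 3 = -3.4156; [Ni²⁺] = 10^(-3.4156) ≈ 0.00038 M.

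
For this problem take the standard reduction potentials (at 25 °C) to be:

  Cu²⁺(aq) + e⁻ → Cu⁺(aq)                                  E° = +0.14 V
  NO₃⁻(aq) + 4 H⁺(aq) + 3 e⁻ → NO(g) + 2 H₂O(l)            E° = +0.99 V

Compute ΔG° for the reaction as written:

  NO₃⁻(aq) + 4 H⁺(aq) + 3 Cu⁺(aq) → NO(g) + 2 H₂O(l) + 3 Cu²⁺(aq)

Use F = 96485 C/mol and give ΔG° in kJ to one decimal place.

As written, NO₃⁻/NO is reduced (cathode) and Cu²⁺/Cu⁺ is oxidised (anode), so E°cell = (+0.99) − (+0.14) = +0.85 V.
Balancing electrons gives n = 3.
ΔG° = −nFE° = −(3)(96485)(+0.85) = -246,037 J = -246.0 kJ.

-246.0 kJ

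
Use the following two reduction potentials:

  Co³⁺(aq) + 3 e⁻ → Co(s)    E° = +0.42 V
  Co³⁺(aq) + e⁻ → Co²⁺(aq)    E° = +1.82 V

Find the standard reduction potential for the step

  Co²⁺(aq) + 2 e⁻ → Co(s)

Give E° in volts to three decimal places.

-0.280 V

Sequential free energies add, so n₃E°₃ = n₁E°₁ + n₂E°₂.
With n₃ = 3, and the known step contributing 1×(+1.82) V, the unknown satisfies 2·E° = 3×(+0.42) − 1×(+1.82) = -0.560.
E° = -0.560 / 2 = -0.280 V.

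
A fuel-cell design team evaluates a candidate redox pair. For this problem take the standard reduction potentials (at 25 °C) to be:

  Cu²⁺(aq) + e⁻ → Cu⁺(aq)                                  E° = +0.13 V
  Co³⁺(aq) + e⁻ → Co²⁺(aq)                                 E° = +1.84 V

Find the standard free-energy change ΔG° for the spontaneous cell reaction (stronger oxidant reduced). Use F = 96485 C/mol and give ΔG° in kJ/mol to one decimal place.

-165.0 kJ/mol

Co³⁺/Co²⁺ (E° = +1.84 V) is the cathode; Cu²⁺/Cu⁺ (E° = +0.13 V) is the anode, so E°cell = +1.71 V.
Balancing electrons gives n = 1 (lcm of 1 and 1).
ΔG° = −nFE° = −(1)(96485)(+1.71) = -164,989 J = -165.0 kJ/mol.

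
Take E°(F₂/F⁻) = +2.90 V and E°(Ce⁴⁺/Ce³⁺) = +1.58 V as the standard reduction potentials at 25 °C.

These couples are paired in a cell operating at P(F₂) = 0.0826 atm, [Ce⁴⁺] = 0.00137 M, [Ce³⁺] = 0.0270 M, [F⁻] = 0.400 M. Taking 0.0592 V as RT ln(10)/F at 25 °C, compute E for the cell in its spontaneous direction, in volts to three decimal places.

F₂/F⁻ is the cathode (higher E°), Ce⁴⁺/Ce³⁺ the anode: E°cell = +2.90 − (+1.58) = +1.32 V, n = 2.
Overall: F₂(g) + 2 Ce³⁺(aq) → 2 F⁻(aq) + 2 Ce⁴⁺(aq)
Q = [F⁻]^2·[Ce⁴⁺]^2 / (P(F₂)·[Ce³⁺]^2); log Q = -2.302.
E = E° − (0.0592/n) log Q = +1.32 − (0.0592/2)(-2.302) = +1.388 V.

+1.388 V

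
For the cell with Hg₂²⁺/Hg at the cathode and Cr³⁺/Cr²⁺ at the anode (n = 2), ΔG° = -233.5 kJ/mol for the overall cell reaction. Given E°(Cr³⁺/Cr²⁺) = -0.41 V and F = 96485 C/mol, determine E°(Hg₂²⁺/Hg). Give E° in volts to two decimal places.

+0.80 V

E°cell = −ΔG°/(nF) = −(-233.5×10³)/((2)(96485)) = +1.210 V.
Since Hg₂²⁺/Hg is the cathode and Cr³⁺/Cr²⁺ the anode, E°cell = E°(Hg₂²⁺/Hg) − E°(Cr³⁺/Cr²⁺).
So E°(Hg₂²⁺/Hg) = E°cell + E°(Cr³⁺/Cr²⁺) = +1.210 + (-0.41) = +0.80 V.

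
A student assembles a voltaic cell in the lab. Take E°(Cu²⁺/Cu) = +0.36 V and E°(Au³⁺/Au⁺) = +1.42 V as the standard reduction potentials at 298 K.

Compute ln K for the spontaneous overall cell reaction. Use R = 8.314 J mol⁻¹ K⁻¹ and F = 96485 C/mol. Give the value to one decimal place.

Cathode: Au³⁺/Au⁺; anode: Cu²⁺/Cu. E°cell = (+1.42) − (+0.36) = +1.06 V, with n = 2.
ΔG° = −nFE° = −RT ln K, so ln K = nFE°/(RT) = (2)(96485)(+1.06) / ((8.314)(298)) = 82.560.

82.6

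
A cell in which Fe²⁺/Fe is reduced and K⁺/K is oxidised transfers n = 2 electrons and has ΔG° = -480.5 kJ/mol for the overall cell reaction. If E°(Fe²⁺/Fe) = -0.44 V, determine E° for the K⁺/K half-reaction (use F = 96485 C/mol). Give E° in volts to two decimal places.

E°cell = −ΔG°/(nF) = −(-480.5×10³)/((2)(96485)) = +2.490 V.
Since Fe²⁺/Fe is the cathode and K⁺/K the anode, E°cell = E°(Fe²⁺/Fe) − E°(K⁺/K).
So E°(K⁺/K) = E°(Fe²⁺/Fe) − E°cell = (-0.44) − (+2.490) = -2.93 V.

-2.93 V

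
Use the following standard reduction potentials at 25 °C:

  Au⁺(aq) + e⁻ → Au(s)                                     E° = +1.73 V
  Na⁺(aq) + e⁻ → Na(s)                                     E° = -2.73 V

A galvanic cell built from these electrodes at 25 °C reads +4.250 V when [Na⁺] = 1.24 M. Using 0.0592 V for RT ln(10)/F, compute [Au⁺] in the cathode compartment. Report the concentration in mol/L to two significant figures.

Au⁺/Au is the cathode, Na⁺/Na the anode: E°cell = +4.46 V, n = 1.
Overall reaction: Au⁺(aq) + Na(s) → Au(s) + Na⁺(aq); Q = [Na⁺]^1/[Au⁺]^1.
From E = E° − (0.0592/n) log Q: log Q = (E° − E)·n/0.0592 = (+4.46 − (+4.250))·1/0.0592 = 3.5473.
So 1·log[Au⁺] = 1·log(1.24) − log Q = 0.0934 − (3.5473) = -3.4539; [Au⁺] = 10^(-3.4539) ≈ 0.00035 M.

0.00035 M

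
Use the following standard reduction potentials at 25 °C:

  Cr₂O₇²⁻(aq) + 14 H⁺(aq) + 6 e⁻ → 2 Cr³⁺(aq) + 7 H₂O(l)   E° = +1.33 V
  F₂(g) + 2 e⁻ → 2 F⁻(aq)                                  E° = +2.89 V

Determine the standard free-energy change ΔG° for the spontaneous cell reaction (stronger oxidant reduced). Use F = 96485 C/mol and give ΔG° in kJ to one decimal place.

-903.1 kJ

F₂/F⁻ (E° = +2.89 V) is the cathode; Cr₂O₇²⁻/Cr³⁺ (E° = +1.33 V) is the anode, so E°cell = +1.56 V.
Balancing electrons gives n = 6 (lcm of 2 and 6).
ΔG° = −nFE° = −(6)(96485)(+1.56) = -903,100 J = -903.1 kJ.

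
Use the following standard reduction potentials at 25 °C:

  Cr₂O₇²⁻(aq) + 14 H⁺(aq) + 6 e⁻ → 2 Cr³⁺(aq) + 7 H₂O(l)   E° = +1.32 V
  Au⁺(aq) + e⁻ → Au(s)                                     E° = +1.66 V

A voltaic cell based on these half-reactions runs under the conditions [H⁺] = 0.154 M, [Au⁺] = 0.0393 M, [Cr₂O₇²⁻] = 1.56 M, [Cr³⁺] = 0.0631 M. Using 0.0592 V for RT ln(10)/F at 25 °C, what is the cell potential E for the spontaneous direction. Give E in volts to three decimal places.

Au⁺/Au is the cathode (higher E°), Cr₂O₇²⁻/Cr³⁺ the anode: E°cell = +1.66 − (+1.32) = +0.34 V, n = 6.
Overall: 6 Au⁺(aq) + 2 Cr³⁺(aq) + 7 H₂O(l) → 6 Au(s) + Cr₂O₇²⁻(aq) + 14 H⁺(aq)
Q = [Cr₂O₇²⁻]·[H⁺]^14 / ([Au⁺]^6·[Cr³⁺]^2); log Q = -0.348.
E = E° − (0.0592/n) log Q = +0.34 − (0.0592/6)(-0.348) = +0.343 V.

+0.343 V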